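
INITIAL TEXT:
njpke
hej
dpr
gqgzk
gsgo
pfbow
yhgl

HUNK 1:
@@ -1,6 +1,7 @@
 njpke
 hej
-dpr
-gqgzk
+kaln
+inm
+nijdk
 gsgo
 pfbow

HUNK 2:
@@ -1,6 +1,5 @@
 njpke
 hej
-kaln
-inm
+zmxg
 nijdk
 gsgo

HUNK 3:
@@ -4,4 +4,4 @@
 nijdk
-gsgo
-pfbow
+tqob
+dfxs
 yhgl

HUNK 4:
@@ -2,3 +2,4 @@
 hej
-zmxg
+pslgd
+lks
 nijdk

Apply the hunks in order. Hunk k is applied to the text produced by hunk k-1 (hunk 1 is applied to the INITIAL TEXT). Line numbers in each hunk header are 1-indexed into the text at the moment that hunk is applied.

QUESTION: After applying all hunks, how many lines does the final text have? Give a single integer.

Hunk 1: at line 1 remove [dpr,gqgzk] add [kaln,inm,nijdk] -> 8 lines: njpke hej kaln inm nijdk gsgo pfbow yhgl
Hunk 2: at line 1 remove [kaln,inm] add [zmxg] -> 7 lines: njpke hej zmxg nijdk gsgo pfbow yhgl
Hunk 3: at line 4 remove [gsgo,pfbow] add [tqob,dfxs] -> 7 lines: njpke hej zmxg nijdk tqob dfxs yhgl
Hunk 4: at line 2 remove [zmxg] add [pslgd,lks] -> 8 lines: njpke hej pslgd lks nijdk tqob dfxs yhgl
Final line count: 8

Answer: 8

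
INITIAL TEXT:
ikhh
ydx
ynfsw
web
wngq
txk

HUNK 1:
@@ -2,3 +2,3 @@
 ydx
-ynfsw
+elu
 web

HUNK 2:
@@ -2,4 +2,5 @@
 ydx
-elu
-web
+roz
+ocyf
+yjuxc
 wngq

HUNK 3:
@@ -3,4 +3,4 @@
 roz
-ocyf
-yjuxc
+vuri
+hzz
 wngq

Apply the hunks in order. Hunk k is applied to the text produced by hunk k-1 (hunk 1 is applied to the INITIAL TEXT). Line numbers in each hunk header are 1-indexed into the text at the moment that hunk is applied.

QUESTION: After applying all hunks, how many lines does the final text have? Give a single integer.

Answer: 7

Derivation:
Hunk 1: at line 2 remove [ynfsw] add [elu] -> 6 lines: ikhh ydx elu web wngq txk
Hunk 2: at line 2 remove [elu,web] add [roz,ocyf,yjuxc] -> 7 lines: ikhh ydx roz ocyf yjuxc wngq txk
Hunk 3: at line 3 remove [ocyf,yjuxc] add [vuri,hzz] -> 7 lines: ikhh ydx roz vuri hzz wngq txk
Final line count: 7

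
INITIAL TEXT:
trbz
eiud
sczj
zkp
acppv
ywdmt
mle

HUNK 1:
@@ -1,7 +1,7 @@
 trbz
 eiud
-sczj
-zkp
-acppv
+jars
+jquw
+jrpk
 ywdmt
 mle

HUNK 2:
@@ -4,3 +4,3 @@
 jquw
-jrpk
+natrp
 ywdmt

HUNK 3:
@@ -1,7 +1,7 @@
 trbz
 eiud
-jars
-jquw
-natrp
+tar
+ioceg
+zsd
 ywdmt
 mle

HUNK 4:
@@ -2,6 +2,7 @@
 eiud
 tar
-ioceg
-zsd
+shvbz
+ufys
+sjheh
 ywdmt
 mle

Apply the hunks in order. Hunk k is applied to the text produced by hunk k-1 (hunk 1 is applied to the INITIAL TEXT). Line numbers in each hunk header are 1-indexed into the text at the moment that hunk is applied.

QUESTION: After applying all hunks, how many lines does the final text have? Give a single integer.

Answer: 8

Derivation:
Hunk 1: at line 1 remove [sczj,zkp,acppv] add [jars,jquw,jrpk] -> 7 lines: trbz eiud jars jquw jrpk ywdmt mle
Hunk 2: at line 4 remove [jrpk] add [natrp] -> 7 lines: trbz eiud jars jquw natrp ywdmt mle
Hunk 3: at line 1 remove [jars,jquw,natrp] add [tar,ioceg,zsd] -> 7 lines: trbz eiud tar ioceg zsd ywdmt mle
Hunk 4: at line 2 remove [ioceg,zsd] add [shvbz,ufys,sjheh] -> 8 lines: trbz eiud tar shvbz ufys sjheh ywdmt mle
Final line count: 8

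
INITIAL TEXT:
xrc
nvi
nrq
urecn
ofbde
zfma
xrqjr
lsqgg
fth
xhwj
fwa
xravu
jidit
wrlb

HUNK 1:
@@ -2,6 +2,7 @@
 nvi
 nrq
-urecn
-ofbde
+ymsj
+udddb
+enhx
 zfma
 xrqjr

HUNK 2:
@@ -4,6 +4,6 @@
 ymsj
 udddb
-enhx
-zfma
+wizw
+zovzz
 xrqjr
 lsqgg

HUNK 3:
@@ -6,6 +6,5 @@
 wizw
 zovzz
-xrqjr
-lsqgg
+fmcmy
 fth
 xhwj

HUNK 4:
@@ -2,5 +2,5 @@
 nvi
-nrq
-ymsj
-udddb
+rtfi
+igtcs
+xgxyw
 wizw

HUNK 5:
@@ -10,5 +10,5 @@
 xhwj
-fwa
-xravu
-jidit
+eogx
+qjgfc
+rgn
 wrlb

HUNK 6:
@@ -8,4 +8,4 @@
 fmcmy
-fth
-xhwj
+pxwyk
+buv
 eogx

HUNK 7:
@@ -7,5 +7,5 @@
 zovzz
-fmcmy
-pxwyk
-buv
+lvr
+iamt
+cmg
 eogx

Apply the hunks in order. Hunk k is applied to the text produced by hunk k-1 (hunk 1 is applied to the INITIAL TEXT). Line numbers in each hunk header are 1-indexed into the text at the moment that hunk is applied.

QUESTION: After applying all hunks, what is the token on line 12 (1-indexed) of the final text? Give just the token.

Hunk 1: at line 2 remove [urecn,ofbde] add [ymsj,udddb,enhx] -> 15 lines: xrc nvi nrq ymsj udddb enhx zfma xrqjr lsqgg fth xhwj fwa xravu jidit wrlb
Hunk 2: at line 4 remove [enhx,zfma] add [wizw,zovzz] -> 15 lines: xrc nvi nrq ymsj udddb wizw zovzz xrqjr lsqgg fth xhwj fwa xravu jidit wrlb
Hunk 3: at line 6 remove [xrqjr,lsqgg] add [fmcmy] -> 14 lines: xrc nvi nrq ymsj udddb wizw zovzz fmcmy fth xhwj fwa xravu jidit wrlb
Hunk 4: at line 2 remove [nrq,ymsj,udddb] add [rtfi,igtcs,xgxyw] -> 14 lines: xrc nvi rtfi igtcs xgxyw wizw zovzz fmcmy fth xhwj fwa xravu jidit wrlb
Hunk 5: at line 10 remove [fwa,xravu,jidit] add [eogx,qjgfc,rgn] -> 14 lines: xrc nvi rtfi igtcs xgxyw wizw zovzz fmcmy fth xhwj eogx qjgfc rgn wrlb
Hunk 6: at line 8 remove [fth,xhwj] add [pxwyk,buv] -> 14 lines: xrc nvi rtfi igtcs xgxyw wizw zovzz fmcmy pxwyk buv eogx qjgfc rgn wrlb
Hunk 7: at line 7 remove [fmcmy,pxwyk,buv] add [lvr,iamt,cmg] -> 14 lines: xrc nvi rtfi igtcs xgxyw wizw zovzz lvr iamt cmg eogx qjgfc rgn wrlb
Final line 12: qjgfc

Answer: qjgfc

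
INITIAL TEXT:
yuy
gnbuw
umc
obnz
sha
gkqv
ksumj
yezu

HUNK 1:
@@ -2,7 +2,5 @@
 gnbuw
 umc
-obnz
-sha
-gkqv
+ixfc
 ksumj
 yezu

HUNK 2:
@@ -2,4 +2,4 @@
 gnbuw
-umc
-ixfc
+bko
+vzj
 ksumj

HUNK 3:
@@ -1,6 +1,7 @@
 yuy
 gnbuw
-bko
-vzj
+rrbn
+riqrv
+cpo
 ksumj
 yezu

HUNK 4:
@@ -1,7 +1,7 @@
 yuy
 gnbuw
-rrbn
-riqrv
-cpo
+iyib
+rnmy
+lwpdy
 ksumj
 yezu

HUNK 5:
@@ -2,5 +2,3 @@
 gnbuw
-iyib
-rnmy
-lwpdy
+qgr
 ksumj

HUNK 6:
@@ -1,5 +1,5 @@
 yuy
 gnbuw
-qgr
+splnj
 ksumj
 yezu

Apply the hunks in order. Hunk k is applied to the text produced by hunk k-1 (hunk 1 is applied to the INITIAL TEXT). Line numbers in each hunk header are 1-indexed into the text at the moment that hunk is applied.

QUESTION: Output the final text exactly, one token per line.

Answer: yuy
gnbuw
splnj
ksumj
yezu

Derivation:
Hunk 1: at line 2 remove [obnz,sha,gkqv] add [ixfc] -> 6 lines: yuy gnbuw umc ixfc ksumj yezu
Hunk 2: at line 2 remove [umc,ixfc] add [bko,vzj] -> 6 lines: yuy gnbuw bko vzj ksumj yezu
Hunk 3: at line 1 remove [bko,vzj] add [rrbn,riqrv,cpo] -> 7 lines: yuy gnbuw rrbn riqrv cpo ksumj yezu
Hunk 4: at line 1 remove [rrbn,riqrv,cpo] add [iyib,rnmy,lwpdy] -> 7 lines: yuy gnbuw iyib rnmy lwpdy ksumj yezu
Hunk 5: at line 2 remove [iyib,rnmy,lwpdy] add [qgr] -> 5 lines: yuy gnbuw qgr ksumj yezu
Hunk 6: at line 1 remove [qgr] add [splnj] -> 5 lines: yuy gnbuw splnj ksumj yezu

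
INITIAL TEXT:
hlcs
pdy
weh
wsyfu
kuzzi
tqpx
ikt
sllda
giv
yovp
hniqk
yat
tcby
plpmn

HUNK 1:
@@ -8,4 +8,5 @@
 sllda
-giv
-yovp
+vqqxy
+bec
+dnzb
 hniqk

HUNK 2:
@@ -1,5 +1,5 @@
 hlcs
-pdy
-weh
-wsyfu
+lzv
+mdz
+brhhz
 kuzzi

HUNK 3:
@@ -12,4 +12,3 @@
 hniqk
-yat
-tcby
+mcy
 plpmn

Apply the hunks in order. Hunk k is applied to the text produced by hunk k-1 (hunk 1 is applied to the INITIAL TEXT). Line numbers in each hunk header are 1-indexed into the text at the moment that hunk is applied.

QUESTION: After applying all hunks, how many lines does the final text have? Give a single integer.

Answer: 14

Derivation:
Hunk 1: at line 8 remove [giv,yovp] add [vqqxy,bec,dnzb] -> 15 lines: hlcs pdy weh wsyfu kuzzi tqpx ikt sllda vqqxy bec dnzb hniqk yat tcby plpmn
Hunk 2: at line 1 remove [pdy,weh,wsyfu] add [lzv,mdz,brhhz] -> 15 lines: hlcs lzv mdz brhhz kuzzi tqpx ikt sllda vqqxy bec dnzb hniqk yat tcby plpmn
Hunk 3: at line 12 remove [yat,tcby] add [mcy] -> 14 lines: hlcs lzv mdz brhhz kuzzi tqpx ikt sllda vqqxy bec dnzb hniqk mcy plpmn
Final line count: 14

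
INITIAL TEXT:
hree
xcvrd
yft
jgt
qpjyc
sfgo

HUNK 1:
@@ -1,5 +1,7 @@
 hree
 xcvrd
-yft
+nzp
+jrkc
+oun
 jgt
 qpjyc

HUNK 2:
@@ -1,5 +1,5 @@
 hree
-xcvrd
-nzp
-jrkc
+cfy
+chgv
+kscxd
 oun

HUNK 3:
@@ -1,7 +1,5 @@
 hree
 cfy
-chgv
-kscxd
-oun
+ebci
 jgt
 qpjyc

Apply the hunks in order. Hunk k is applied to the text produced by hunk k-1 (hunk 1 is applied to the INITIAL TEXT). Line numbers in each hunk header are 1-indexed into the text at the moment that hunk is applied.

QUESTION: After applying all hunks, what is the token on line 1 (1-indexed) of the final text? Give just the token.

Hunk 1: at line 1 remove [yft] add [nzp,jrkc,oun] -> 8 lines: hree xcvrd nzp jrkc oun jgt qpjyc sfgo
Hunk 2: at line 1 remove [xcvrd,nzp,jrkc] add [cfy,chgv,kscxd] -> 8 lines: hree cfy chgv kscxd oun jgt qpjyc sfgo
Hunk 3: at line 1 remove [chgv,kscxd,oun] add [ebci] -> 6 lines: hree cfy ebci jgt qpjyc sfgo
Final line 1: hree

Answer: hree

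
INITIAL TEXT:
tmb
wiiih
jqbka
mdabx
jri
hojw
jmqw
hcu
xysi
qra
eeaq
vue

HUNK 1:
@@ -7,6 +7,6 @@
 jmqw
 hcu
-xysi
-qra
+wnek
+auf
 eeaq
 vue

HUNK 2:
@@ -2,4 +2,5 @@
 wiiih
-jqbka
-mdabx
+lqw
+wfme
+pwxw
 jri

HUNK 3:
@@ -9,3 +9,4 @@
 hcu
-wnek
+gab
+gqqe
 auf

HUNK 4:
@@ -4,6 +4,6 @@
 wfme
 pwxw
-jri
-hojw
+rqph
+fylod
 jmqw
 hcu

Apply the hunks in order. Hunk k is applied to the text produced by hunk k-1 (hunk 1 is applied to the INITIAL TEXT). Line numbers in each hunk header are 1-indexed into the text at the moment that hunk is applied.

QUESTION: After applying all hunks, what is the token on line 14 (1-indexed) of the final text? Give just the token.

Answer: vue

Derivation:
Hunk 1: at line 7 remove [xysi,qra] add [wnek,auf] -> 12 lines: tmb wiiih jqbka mdabx jri hojw jmqw hcu wnek auf eeaq vue
Hunk 2: at line 2 remove [jqbka,mdabx] add [lqw,wfme,pwxw] -> 13 lines: tmb wiiih lqw wfme pwxw jri hojw jmqw hcu wnek auf eeaq vue
Hunk 3: at line 9 remove [wnek] add [gab,gqqe] -> 14 lines: tmb wiiih lqw wfme pwxw jri hojw jmqw hcu gab gqqe auf eeaq vue
Hunk 4: at line 4 remove [jri,hojw] add [rqph,fylod] -> 14 lines: tmb wiiih lqw wfme pwxw rqph fylod jmqw hcu gab gqqe auf eeaq vue
Final line 14: vue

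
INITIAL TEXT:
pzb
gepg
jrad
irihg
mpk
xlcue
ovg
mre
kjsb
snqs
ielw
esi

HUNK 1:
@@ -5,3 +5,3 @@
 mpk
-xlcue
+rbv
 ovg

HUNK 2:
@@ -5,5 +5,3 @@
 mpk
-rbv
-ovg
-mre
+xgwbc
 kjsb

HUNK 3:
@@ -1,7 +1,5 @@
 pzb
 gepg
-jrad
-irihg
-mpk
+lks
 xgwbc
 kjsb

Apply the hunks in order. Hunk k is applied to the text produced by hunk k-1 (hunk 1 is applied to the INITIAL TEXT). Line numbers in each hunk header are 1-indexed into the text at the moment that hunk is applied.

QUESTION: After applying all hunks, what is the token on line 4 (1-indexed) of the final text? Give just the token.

Answer: xgwbc

Derivation:
Hunk 1: at line 5 remove [xlcue] add [rbv] -> 12 lines: pzb gepg jrad irihg mpk rbv ovg mre kjsb snqs ielw esi
Hunk 2: at line 5 remove [rbv,ovg,mre] add [xgwbc] -> 10 lines: pzb gepg jrad irihg mpk xgwbc kjsb snqs ielw esi
Hunk 3: at line 1 remove [jrad,irihg,mpk] add [lks] -> 8 lines: pzb gepg lks xgwbc kjsb snqs ielw esi
Final line 4: xgwbc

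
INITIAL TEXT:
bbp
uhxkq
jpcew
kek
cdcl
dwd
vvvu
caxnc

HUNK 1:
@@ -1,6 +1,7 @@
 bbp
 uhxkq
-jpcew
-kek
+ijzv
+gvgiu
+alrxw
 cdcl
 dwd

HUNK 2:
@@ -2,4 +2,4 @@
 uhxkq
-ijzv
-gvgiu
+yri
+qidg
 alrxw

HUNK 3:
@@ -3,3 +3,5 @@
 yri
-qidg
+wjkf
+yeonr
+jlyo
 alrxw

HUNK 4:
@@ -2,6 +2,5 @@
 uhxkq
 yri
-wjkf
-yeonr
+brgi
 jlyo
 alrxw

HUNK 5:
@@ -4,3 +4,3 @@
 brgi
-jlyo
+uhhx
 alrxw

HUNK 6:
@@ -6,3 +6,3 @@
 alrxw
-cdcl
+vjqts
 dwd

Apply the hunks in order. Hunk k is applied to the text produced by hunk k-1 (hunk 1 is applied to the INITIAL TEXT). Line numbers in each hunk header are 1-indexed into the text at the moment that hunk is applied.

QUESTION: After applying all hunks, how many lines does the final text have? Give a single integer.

Hunk 1: at line 1 remove [jpcew,kek] add [ijzv,gvgiu,alrxw] -> 9 lines: bbp uhxkq ijzv gvgiu alrxw cdcl dwd vvvu caxnc
Hunk 2: at line 2 remove [ijzv,gvgiu] add [yri,qidg] -> 9 lines: bbp uhxkq yri qidg alrxw cdcl dwd vvvu caxnc
Hunk 3: at line 3 remove [qidg] add [wjkf,yeonr,jlyo] -> 11 lines: bbp uhxkq yri wjkf yeonr jlyo alrxw cdcl dwd vvvu caxnc
Hunk 4: at line 2 remove [wjkf,yeonr] add [brgi] -> 10 lines: bbp uhxkq yri brgi jlyo alrxw cdcl dwd vvvu caxnc
Hunk 5: at line 4 remove [jlyo] add [uhhx] -> 10 lines: bbp uhxkq yri brgi uhhx alrxw cdcl dwd vvvu caxnc
Hunk 6: at line 6 remove [cdcl] add [vjqts] -> 10 lines: bbp uhxkq yri brgi uhhx alrxw vjqts dwd vvvu caxnc
Final line count: 10

Answer: 10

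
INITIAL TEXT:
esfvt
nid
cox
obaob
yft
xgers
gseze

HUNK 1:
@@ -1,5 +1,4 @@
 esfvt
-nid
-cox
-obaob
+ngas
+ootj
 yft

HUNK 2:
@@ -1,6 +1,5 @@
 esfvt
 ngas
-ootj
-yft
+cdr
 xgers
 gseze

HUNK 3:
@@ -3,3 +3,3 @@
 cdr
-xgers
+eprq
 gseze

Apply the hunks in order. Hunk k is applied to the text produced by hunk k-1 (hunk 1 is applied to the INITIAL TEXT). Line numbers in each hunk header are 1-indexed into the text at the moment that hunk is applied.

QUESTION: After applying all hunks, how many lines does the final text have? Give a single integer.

Answer: 5

Derivation:
Hunk 1: at line 1 remove [nid,cox,obaob] add [ngas,ootj] -> 6 lines: esfvt ngas ootj yft xgers gseze
Hunk 2: at line 1 remove [ootj,yft] add [cdr] -> 5 lines: esfvt ngas cdr xgers gseze
Hunk 3: at line 3 remove [xgers] add [eprq] -> 5 lines: esfvt ngas cdr eprq gseze
Final line count: 5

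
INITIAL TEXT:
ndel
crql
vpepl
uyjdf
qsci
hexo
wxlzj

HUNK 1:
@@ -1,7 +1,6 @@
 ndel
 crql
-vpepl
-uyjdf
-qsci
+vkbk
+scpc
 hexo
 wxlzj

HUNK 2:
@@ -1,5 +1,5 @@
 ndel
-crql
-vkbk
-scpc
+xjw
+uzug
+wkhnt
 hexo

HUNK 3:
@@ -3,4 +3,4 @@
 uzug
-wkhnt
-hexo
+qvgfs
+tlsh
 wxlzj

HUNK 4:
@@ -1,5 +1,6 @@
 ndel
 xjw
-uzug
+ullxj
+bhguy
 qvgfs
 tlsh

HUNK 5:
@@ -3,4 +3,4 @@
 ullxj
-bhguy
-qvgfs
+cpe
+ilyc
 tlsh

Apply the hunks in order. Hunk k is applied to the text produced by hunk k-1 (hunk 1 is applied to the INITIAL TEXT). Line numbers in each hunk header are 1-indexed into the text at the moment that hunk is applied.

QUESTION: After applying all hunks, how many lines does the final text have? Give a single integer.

Answer: 7

Derivation:
Hunk 1: at line 1 remove [vpepl,uyjdf,qsci] add [vkbk,scpc] -> 6 lines: ndel crql vkbk scpc hexo wxlzj
Hunk 2: at line 1 remove [crql,vkbk,scpc] add [xjw,uzug,wkhnt] -> 6 lines: ndel xjw uzug wkhnt hexo wxlzj
Hunk 3: at line 3 remove [wkhnt,hexo] add [qvgfs,tlsh] -> 6 lines: ndel xjw uzug qvgfs tlsh wxlzj
Hunk 4: at line 1 remove [uzug] add [ullxj,bhguy] -> 7 lines: ndel xjw ullxj bhguy qvgfs tlsh wxlzj
Hunk 5: at line 3 remove [bhguy,qvgfs] add [cpe,ilyc] -> 7 lines: ndel xjw ullxj cpe ilyc tlsh wxlzj
Final line count: 7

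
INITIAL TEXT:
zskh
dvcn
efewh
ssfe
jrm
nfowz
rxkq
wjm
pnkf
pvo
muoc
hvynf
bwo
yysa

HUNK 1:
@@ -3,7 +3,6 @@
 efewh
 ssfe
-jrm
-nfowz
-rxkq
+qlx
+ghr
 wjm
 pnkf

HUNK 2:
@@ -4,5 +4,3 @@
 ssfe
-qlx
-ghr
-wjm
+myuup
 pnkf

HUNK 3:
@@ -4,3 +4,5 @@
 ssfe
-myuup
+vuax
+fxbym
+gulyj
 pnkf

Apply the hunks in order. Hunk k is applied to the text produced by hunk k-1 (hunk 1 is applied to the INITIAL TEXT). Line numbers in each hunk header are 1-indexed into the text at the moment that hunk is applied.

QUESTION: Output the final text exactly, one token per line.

Hunk 1: at line 3 remove [jrm,nfowz,rxkq] add [qlx,ghr] -> 13 lines: zskh dvcn efewh ssfe qlx ghr wjm pnkf pvo muoc hvynf bwo yysa
Hunk 2: at line 4 remove [qlx,ghr,wjm] add [myuup] -> 11 lines: zskh dvcn efewh ssfe myuup pnkf pvo muoc hvynf bwo yysa
Hunk 3: at line 4 remove [myuup] add [vuax,fxbym,gulyj] -> 13 lines: zskh dvcn efewh ssfe vuax fxbym gulyj pnkf pvo muoc hvynf bwo yysa

Answer: zskh
dvcn
efewh
ssfe
vuax
fxbym
gulyj
pnkf
pvo
muoc
hvynf
bwo
yysa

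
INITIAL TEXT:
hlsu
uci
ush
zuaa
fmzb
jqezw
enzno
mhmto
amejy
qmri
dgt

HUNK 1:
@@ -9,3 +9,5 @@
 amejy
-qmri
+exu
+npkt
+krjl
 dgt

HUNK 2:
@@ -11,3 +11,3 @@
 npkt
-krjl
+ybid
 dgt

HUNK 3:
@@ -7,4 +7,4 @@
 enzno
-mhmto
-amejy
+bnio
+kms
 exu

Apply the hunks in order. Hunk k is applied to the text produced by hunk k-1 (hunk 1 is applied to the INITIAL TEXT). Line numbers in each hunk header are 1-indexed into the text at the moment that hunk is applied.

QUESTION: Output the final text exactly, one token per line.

Hunk 1: at line 9 remove [qmri] add [exu,npkt,krjl] -> 13 lines: hlsu uci ush zuaa fmzb jqezw enzno mhmto amejy exu npkt krjl dgt
Hunk 2: at line 11 remove [krjl] add [ybid] -> 13 lines: hlsu uci ush zuaa fmzb jqezw enzno mhmto amejy exu npkt ybid dgt
Hunk 3: at line 7 remove [mhmto,amejy] add [bnio,kms] -> 13 lines: hlsu uci ush zuaa fmzb jqezw enzno bnio kms exu npkt ybid dgt

Answer: hlsu
uci
ush
zuaa
fmzb
jqezw
enzno
bnio
kms
exu
npkt
ybid
dgt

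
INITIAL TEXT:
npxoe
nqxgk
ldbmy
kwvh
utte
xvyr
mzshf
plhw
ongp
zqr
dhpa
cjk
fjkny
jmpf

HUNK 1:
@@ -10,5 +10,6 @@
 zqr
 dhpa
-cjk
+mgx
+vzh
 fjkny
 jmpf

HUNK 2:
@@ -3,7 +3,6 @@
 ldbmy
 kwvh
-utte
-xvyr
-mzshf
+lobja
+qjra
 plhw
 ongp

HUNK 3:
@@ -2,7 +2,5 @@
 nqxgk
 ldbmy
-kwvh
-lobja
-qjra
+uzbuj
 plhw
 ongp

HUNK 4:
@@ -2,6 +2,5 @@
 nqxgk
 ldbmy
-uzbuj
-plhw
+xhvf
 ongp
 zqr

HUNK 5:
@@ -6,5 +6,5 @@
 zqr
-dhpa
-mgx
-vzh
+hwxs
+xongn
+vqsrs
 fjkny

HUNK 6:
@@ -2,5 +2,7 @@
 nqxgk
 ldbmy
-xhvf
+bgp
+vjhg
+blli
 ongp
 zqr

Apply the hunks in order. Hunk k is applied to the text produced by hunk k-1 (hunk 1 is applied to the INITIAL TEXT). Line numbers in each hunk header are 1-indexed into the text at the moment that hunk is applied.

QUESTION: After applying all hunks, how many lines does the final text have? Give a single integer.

Answer: 13

Derivation:
Hunk 1: at line 10 remove [cjk] add [mgx,vzh] -> 15 lines: npxoe nqxgk ldbmy kwvh utte xvyr mzshf plhw ongp zqr dhpa mgx vzh fjkny jmpf
Hunk 2: at line 3 remove [utte,xvyr,mzshf] add [lobja,qjra] -> 14 lines: npxoe nqxgk ldbmy kwvh lobja qjra plhw ongp zqr dhpa mgx vzh fjkny jmpf
Hunk 3: at line 2 remove [kwvh,lobja,qjra] add [uzbuj] -> 12 lines: npxoe nqxgk ldbmy uzbuj plhw ongp zqr dhpa mgx vzh fjkny jmpf
Hunk 4: at line 2 remove [uzbuj,plhw] add [xhvf] -> 11 lines: npxoe nqxgk ldbmy xhvf ongp zqr dhpa mgx vzh fjkny jmpf
Hunk 5: at line 6 remove [dhpa,mgx,vzh] add [hwxs,xongn,vqsrs] -> 11 lines: npxoe nqxgk ldbmy xhvf ongp zqr hwxs xongn vqsrs fjkny jmpf
Hunk 6: at line 2 remove [xhvf] add [bgp,vjhg,blli] -> 13 lines: npxoe nqxgk ldbmy bgp vjhg blli ongp zqr hwxs xongn vqsrs fjkny jmpf
Final line count: 13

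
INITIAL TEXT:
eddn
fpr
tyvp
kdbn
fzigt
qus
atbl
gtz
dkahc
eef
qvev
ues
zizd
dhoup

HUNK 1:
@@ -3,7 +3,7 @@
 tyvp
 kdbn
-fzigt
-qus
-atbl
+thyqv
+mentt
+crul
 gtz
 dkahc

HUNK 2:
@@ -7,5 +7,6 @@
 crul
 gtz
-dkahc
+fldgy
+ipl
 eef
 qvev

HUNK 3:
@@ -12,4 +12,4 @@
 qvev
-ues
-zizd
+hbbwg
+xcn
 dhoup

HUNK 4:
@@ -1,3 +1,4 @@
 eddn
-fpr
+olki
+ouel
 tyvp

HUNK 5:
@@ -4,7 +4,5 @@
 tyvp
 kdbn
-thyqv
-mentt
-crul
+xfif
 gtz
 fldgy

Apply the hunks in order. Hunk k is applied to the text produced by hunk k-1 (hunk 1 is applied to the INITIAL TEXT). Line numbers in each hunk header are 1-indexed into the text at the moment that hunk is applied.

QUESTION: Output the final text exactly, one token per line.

Answer: eddn
olki
ouel
tyvp
kdbn
xfif
gtz
fldgy
ipl
eef
qvev
hbbwg
xcn
dhoup

Derivation:
Hunk 1: at line 3 remove [fzigt,qus,atbl] add [thyqv,mentt,crul] -> 14 lines: eddn fpr tyvp kdbn thyqv mentt crul gtz dkahc eef qvev ues zizd dhoup
Hunk 2: at line 7 remove [dkahc] add [fldgy,ipl] -> 15 lines: eddn fpr tyvp kdbn thyqv mentt crul gtz fldgy ipl eef qvev ues zizd dhoup
Hunk 3: at line 12 remove [ues,zizd] add [hbbwg,xcn] -> 15 lines: eddn fpr tyvp kdbn thyqv mentt crul gtz fldgy ipl eef qvev hbbwg xcn dhoup
Hunk 4: at line 1 remove [fpr] add [olki,ouel] -> 16 lines: eddn olki ouel tyvp kdbn thyqv mentt crul gtz fldgy ipl eef qvev hbbwg xcn dhoup
Hunk 5: at line 4 remove [thyqv,mentt,crul] add [xfif] -> 14 lines: eddn olki ouel tyvp kdbn xfif gtz fldgy ipl eef qvev hbbwg xcn dhoup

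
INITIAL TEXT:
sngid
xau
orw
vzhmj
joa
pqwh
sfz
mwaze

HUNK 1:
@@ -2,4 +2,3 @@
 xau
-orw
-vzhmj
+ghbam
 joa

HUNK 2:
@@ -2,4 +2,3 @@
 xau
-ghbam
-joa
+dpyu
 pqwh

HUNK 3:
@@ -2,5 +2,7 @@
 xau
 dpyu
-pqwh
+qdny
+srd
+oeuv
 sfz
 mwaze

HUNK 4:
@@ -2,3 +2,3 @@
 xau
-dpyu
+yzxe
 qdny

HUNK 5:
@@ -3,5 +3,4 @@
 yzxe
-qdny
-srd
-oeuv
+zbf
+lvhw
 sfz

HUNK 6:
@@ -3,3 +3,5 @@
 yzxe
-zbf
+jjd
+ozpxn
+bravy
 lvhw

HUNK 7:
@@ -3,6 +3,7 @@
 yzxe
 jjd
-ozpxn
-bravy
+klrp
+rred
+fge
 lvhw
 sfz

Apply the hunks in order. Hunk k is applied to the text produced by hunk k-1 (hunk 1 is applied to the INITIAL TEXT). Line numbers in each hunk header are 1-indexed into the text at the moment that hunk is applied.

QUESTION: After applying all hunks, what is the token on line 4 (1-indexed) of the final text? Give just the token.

Hunk 1: at line 2 remove [orw,vzhmj] add [ghbam] -> 7 lines: sngid xau ghbam joa pqwh sfz mwaze
Hunk 2: at line 2 remove [ghbam,joa] add [dpyu] -> 6 lines: sngid xau dpyu pqwh sfz mwaze
Hunk 3: at line 2 remove [pqwh] add [qdny,srd,oeuv] -> 8 lines: sngid xau dpyu qdny srd oeuv sfz mwaze
Hunk 4: at line 2 remove [dpyu] add [yzxe] -> 8 lines: sngid xau yzxe qdny srd oeuv sfz mwaze
Hunk 5: at line 3 remove [qdny,srd,oeuv] add [zbf,lvhw] -> 7 lines: sngid xau yzxe zbf lvhw sfz mwaze
Hunk 6: at line 3 remove [zbf] add [jjd,ozpxn,bravy] -> 9 lines: sngid xau yzxe jjd ozpxn bravy lvhw sfz mwaze
Hunk 7: at line 3 remove [ozpxn,bravy] add [klrp,rred,fge] -> 10 lines: sngid xau yzxe jjd klrp rred fge lvhw sfz mwaze
Final line 4: jjd

Answer: jjd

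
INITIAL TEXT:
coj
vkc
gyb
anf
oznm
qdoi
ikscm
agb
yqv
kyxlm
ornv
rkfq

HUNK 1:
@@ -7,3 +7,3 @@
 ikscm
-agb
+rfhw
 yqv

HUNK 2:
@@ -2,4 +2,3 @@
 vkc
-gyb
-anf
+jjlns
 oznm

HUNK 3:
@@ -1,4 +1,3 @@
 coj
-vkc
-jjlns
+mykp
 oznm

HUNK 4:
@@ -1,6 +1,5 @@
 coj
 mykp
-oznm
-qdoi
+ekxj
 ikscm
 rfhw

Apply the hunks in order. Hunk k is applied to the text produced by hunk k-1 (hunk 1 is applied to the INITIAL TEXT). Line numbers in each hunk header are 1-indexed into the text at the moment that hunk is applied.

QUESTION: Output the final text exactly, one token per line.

Answer: coj
mykp
ekxj
ikscm
rfhw
yqv
kyxlm
ornv
rkfq

Derivation:
Hunk 1: at line 7 remove [agb] add [rfhw] -> 12 lines: coj vkc gyb anf oznm qdoi ikscm rfhw yqv kyxlm ornv rkfq
Hunk 2: at line 2 remove [gyb,anf] add [jjlns] -> 11 lines: coj vkc jjlns oznm qdoi ikscm rfhw yqv kyxlm ornv rkfq
Hunk 3: at line 1 remove [vkc,jjlns] add [mykp] -> 10 lines: coj mykp oznm qdoi ikscm rfhw yqv kyxlm ornv rkfq
Hunk 4: at line 1 remove [oznm,qdoi] add [ekxj] -> 9 lines: coj mykp ekxj ikscm rfhw yqv kyxlm ornv rkfq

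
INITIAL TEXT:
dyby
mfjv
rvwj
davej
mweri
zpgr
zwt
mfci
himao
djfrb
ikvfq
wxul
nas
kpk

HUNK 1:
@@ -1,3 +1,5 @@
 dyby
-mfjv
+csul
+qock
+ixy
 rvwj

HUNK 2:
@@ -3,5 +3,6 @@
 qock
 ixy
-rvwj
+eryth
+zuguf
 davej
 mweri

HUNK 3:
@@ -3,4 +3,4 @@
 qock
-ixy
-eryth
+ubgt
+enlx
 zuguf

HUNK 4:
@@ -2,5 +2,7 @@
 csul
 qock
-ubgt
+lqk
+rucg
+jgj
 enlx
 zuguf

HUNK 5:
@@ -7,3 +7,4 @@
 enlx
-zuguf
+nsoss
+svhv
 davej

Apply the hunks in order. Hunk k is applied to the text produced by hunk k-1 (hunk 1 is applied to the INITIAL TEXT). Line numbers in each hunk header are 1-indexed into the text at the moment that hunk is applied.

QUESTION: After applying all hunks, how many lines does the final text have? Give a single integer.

Hunk 1: at line 1 remove [mfjv] add [csul,qock,ixy] -> 16 lines: dyby csul qock ixy rvwj davej mweri zpgr zwt mfci himao djfrb ikvfq wxul nas kpk
Hunk 2: at line 3 remove [rvwj] add [eryth,zuguf] -> 17 lines: dyby csul qock ixy eryth zuguf davej mweri zpgr zwt mfci himao djfrb ikvfq wxul nas kpk
Hunk 3: at line 3 remove [ixy,eryth] add [ubgt,enlx] -> 17 lines: dyby csul qock ubgt enlx zuguf davej mweri zpgr zwt mfci himao djfrb ikvfq wxul nas kpk
Hunk 4: at line 2 remove [ubgt] add [lqk,rucg,jgj] -> 19 lines: dyby csul qock lqk rucg jgj enlx zuguf davej mweri zpgr zwt mfci himao djfrb ikvfq wxul nas kpk
Hunk 5: at line 7 remove [zuguf] add [nsoss,svhv] -> 20 lines: dyby csul qock lqk rucg jgj enlx nsoss svhv davej mweri zpgr zwt mfci himao djfrb ikvfq wxul nas kpk
Final line count: 20

Answer: 20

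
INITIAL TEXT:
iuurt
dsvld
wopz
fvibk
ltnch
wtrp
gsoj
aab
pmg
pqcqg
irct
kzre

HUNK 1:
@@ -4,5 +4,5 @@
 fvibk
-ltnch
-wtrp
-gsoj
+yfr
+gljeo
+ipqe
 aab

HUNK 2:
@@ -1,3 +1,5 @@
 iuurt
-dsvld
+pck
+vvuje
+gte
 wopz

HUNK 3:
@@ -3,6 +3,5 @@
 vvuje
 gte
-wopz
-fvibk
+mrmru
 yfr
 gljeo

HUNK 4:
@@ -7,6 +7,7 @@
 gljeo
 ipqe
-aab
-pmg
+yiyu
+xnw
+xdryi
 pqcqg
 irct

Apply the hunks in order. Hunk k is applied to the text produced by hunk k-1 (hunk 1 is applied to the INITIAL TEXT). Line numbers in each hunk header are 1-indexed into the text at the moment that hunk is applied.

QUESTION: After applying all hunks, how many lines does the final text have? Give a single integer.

Answer: 14

Derivation:
Hunk 1: at line 4 remove [ltnch,wtrp,gsoj] add [yfr,gljeo,ipqe] -> 12 lines: iuurt dsvld wopz fvibk yfr gljeo ipqe aab pmg pqcqg irct kzre
Hunk 2: at line 1 remove [dsvld] add [pck,vvuje,gte] -> 14 lines: iuurt pck vvuje gte wopz fvibk yfr gljeo ipqe aab pmg pqcqg irct kzre
Hunk 3: at line 3 remove [wopz,fvibk] add [mrmru] -> 13 lines: iuurt pck vvuje gte mrmru yfr gljeo ipqe aab pmg pqcqg irct kzre
Hunk 4: at line 7 remove [aab,pmg] add [yiyu,xnw,xdryi] -> 14 lines: iuurt pck vvuje gte mrmru yfr gljeo ipqe yiyu xnw xdryi pqcqg irct kzre
Final line count: 14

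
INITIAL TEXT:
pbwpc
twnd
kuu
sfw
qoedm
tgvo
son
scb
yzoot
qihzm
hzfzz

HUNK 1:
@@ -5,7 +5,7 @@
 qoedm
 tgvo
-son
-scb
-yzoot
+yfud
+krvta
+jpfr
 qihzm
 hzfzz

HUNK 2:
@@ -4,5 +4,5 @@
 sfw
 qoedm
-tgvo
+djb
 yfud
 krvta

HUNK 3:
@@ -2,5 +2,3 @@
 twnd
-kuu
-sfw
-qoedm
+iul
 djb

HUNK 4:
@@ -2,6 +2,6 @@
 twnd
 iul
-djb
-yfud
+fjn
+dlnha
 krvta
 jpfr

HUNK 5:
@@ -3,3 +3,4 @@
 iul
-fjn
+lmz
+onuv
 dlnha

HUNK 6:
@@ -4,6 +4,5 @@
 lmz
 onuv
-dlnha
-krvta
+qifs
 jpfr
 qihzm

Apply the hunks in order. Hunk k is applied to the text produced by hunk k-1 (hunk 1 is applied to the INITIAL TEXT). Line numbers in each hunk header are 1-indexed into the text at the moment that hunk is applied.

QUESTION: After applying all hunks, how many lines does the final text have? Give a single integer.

Hunk 1: at line 5 remove [son,scb,yzoot] add [yfud,krvta,jpfr] -> 11 lines: pbwpc twnd kuu sfw qoedm tgvo yfud krvta jpfr qihzm hzfzz
Hunk 2: at line 4 remove [tgvo] add [djb] -> 11 lines: pbwpc twnd kuu sfw qoedm djb yfud krvta jpfr qihzm hzfzz
Hunk 3: at line 2 remove [kuu,sfw,qoedm] add [iul] -> 9 lines: pbwpc twnd iul djb yfud krvta jpfr qihzm hzfzz
Hunk 4: at line 2 remove [djb,yfud] add [fjn,dlnha] -> 9 lines: pbwpc twnd iul fjn dlnha krvta jpfr qihzm hzfzz
Hunk 5: at line 3 remove [fjn] add [lmz,onuv] -> 10 lines: pbwpc twnd iul lmz onuv dlnha krvta jpfr qihzm hzfzz
Hunk 6: at line 4 remove [dlnha,krvta] add [qifs] -> 9 lines: pbwpc twnd iul lmz onuv qifs jpfr qihzm hzfzz
Final line count: 9

Answer: 9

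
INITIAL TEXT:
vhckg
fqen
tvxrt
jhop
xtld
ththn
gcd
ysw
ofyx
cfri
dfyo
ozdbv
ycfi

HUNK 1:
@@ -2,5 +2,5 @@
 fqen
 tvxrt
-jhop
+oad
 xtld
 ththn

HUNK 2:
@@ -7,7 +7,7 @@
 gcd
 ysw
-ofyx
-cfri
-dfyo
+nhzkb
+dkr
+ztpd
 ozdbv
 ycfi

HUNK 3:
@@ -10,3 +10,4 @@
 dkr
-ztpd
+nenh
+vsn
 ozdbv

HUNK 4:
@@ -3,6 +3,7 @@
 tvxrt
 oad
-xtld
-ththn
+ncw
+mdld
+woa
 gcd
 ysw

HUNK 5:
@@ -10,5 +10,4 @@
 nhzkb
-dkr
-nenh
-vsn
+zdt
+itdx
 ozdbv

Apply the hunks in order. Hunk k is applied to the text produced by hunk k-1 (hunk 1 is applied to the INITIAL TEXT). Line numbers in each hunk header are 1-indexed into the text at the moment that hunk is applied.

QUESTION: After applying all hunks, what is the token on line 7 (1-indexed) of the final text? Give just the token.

Answer: woa

Derivation:
Hunk 1: at line 2 remove [jhop] add [oad] -> 13 lines: vhckg fqen tvxrt oad xtld ththn gcd ysw ofyx cfri dfyo ozdbv ycfi
Hunk 2: at line 7 remove [ofyx,cfri,dfyo] add [nhzkb,dkr,ztpd] -> 13 lines: vhckg fqen tvxrt oad xtld ththn gcd ysw nhzkb dkr ztpd ozdbv ycfi
Hunk 3: at line 10 remove [ztpd] add [nenh,vsn] -> 14 lines: vhckg fqen tvxrt oad xtld ththn gcd ysw nhzkb dkr nenh vsn ozdbv ycfi
Hunk 4: at line 3 remove [xtld,ththn] add [ncw,mdld,woa] -> 15 lines: vhckg fqen tvxrt oad ncw mdld woa gcd ysw nhzkb dkr nenh vsn ozdbv ycfi
Hunk 5: at line 10 remove [dkr,nenh,vsn] add [zdt,itdx] -> 14 lines: vhckg fqen tvxrt oad ncw mdld woa gcd ysw nhzkb zdt itdx ozdbv ycfi
Final line 7: woa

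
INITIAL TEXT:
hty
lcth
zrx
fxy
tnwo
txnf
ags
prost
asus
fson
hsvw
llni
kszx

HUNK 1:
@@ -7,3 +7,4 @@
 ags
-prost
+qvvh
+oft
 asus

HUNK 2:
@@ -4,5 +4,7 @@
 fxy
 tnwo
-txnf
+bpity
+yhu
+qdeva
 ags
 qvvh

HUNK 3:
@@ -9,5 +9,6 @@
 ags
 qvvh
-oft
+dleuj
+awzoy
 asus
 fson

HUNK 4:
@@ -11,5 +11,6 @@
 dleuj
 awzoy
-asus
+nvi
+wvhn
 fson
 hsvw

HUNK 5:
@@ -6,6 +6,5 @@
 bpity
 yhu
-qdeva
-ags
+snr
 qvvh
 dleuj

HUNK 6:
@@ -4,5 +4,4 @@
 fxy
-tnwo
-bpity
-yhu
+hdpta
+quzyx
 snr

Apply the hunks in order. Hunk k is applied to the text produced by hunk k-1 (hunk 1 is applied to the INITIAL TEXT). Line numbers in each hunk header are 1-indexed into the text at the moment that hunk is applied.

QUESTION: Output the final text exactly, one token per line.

Answer: hty
lcth
zrx
fxy
hdpta
quzyx
snr
qvvh
dleuj
awzoy
nvi
wvhn
fson
hsvw
llni
kszx

Derivation:
Hunk 1: at line 7 remove [prost] add [qvvh,oft] -> 14 lines: hty lcth zrx fxy tnwo txnf ags qvvh oft asus fson hsvw llni kszx
Hunk 2: at line 4 remove [txnf] add [bpity,yhu,qdeva] -> 16 lines: hty lcth zrx fxy tnwo bpity yhu qdeva ags qvvh oft asus fson hsvw llni kszx
Hunk 3: at line 9 remove [oft] add [dleuj,awzoy] -> 17 lines: hty lcth zrx fxy tnwo bpity yhu qdeva ags qvvh dleuj awzoy asus fson hsvw llni kszx
Hunk 4: at line 11 remove [asus] add [nvi,wvhn] -> 18 lines: hty lcth zrx fxy tnwo bpity yhu qdeva ags qvvh dleuj awzoy nvi wvhn fson hsvw llni kszx
Hunk 5: at line 6 remove [qdeva,ags] add [snr] -> 17 lines: hty lcth zrx fxy tnwo bpity yhu snr qvvh dleuj awzoy nvi wvhn fson hsvw llni kszx
Hunk 6: at line 4 remove [tnwo,bpity,yhu] add [hdpta,quzyx] -> 16 lines: hty lcth zrx fxy hdpta quzyx snr qvvh dleuj awzoy nvi wvhn fson hsvw llni kszx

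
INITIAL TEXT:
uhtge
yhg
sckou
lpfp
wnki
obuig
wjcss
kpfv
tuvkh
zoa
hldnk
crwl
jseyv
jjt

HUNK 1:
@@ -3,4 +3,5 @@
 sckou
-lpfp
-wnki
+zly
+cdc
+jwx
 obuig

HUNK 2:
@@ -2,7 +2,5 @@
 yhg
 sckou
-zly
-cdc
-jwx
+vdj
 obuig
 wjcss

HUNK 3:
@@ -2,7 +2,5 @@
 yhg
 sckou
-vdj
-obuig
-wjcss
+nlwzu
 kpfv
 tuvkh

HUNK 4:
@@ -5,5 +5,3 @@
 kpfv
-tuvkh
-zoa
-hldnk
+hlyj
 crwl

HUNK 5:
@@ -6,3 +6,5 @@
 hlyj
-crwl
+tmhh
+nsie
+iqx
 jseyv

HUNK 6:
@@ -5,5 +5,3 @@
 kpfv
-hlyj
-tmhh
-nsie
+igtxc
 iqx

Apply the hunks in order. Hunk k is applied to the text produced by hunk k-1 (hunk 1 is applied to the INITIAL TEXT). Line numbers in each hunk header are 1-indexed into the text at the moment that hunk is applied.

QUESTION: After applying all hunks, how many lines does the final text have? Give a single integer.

Answer: 9

Derivation:
Hunk 1: at line 3 remove [lpfp,wnki] add [zly,cdc,jwx] -> 15 lines: uhtge yhg sckou zly cdc jwx obuig wjcss kpfv tuvkh zoa hldnk crwl jseyv jjt
Hunk 2: at line 2 remove [zly,cdc,jwx] add [vdj] -> 13 lines: uhtge yhg sckou vdj obuig wjcss kpfv tuvkh zoa hldnk crwl jseyv jjt
Hunk 3: at line 2 remove [vdj,obuig,wjcss] add [nlwzu] -> 11 lines: uhtge yhg sckou nlwzu kpfv tuvkh zoa hldnk crwl jseyv jjt
Hunk 4: at line 5 remove [tuvkh,zoa,hldnk] add [hlyj] -> 9 lines: uhtge yhg sckou nlwzu kpfv hlyj crwl jseyv jjt
Hunk 5: at line 6 remove [crwl] add [tmhh,nsie,iqx] -> 11 lines: uhtge yhg sckou nlwzu kpfv hlyj tmhh nsie iqx jseyv jjt
Hunk 6: at line 5 remove [hlyj,tmhh,nsie] add [igtxc] -> 9 lines: uhtge yhg sckou nlwzu kpfv igtxc iqx jseyv jjt
Final line count: 9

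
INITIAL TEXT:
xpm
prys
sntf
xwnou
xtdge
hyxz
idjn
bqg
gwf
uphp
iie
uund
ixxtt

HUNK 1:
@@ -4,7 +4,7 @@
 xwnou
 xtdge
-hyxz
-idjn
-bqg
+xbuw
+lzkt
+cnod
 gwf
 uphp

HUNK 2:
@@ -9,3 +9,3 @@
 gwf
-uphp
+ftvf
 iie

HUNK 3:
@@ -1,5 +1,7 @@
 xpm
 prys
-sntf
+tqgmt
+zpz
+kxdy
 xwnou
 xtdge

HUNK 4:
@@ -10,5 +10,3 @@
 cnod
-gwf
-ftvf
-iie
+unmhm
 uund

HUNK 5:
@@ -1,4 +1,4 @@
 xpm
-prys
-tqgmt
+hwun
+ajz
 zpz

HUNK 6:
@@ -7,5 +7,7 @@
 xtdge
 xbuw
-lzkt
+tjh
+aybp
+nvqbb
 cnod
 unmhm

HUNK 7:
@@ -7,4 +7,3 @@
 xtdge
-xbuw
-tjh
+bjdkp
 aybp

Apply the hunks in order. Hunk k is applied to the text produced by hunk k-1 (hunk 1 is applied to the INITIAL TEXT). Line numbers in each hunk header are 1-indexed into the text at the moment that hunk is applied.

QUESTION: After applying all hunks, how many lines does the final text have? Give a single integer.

Hunk 1: at line 4 remove [hyxz,idjn,bqg] add [xbuw,lzkt,cnod] -> 13 lines: xpm prys sntf xwnou xtdge xbuw lzkt cnod gwf uphp iie uund ixxtt
Hunk 2: at line 9 remove [uphp] add [ftvf] -> 13 lines: xpm prys sntf xwnou xtdge xbuw lzkt cnod gwf ftvf iie uund ixxtt
Hunk 3: at line 1 remove [sntf] add [tqgmt,zpz,kxdy] -> 15 lines: xpm prys tqgmt zpz kxdy xwnou xtdge xbuw lzkt cnod gwf ftvf iie uund ixxtt
Hunk 4: at line 10 remove [gwf,ftvf,iie] add [unmhm] -> 13 lines: xpm prys tqgmt zpz kxdy xwnou xtdge xbuw lzkt cnod unmhm uund ixxtt
Hunk 5: at line 1 remove [prys,tqgmt] add [hwun,ajz] -> 13 lines: xpm hwun ajz zpz kxdy xwnou xtdge xbuw lzkt cnod unmhm uund ixxtt
Hunk 6: at line 7 remove [lzkt] add [tjh,aybp,nvqbb] -> 15 lines: xpm hwun ajz zpz kxdy xwnou xtdge xbuw tjh aybp nvqbb cnod unmhm uund ixxtt
Hunk 7: at line 7 remove [xbuw,tjh] add [bjdkp] -> 14 lines: xpm hwun ajz zpz kxdy xwnou xtdge bjdkp aybp nvqbb cnod unmhm uund ixxtt
Final line count: 14

Answer: 14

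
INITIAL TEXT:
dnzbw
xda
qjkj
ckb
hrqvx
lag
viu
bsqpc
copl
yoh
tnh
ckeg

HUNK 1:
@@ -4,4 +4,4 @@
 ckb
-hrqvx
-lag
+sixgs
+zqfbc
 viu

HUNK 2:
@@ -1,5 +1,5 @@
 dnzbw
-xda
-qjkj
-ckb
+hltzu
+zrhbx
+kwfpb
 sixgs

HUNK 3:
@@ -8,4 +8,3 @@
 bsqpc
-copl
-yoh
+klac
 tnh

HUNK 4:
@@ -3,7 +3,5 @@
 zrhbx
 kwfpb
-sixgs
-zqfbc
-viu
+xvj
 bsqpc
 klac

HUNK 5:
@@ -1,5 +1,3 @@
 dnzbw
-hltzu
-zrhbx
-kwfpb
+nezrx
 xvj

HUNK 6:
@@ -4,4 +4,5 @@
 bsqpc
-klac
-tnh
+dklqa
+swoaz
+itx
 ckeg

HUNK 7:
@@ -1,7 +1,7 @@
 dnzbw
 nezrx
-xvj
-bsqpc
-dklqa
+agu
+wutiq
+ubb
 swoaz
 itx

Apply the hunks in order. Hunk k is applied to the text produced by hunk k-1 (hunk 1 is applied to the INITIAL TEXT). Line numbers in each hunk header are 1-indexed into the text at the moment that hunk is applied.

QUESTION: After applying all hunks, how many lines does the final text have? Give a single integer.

Answer: 8

Derivation:
Hunk 1: at line 4 remove [hrqvx,lag] add [sixgs,zqfbc] -> 12 lines: dnzbw xda qjkj ckb sixgs zqfbc viu bsqpc copl yoh tnh ckeg
Hunk 2: at line 1 remove [xda,qjkj,ckb] add [hltzu,zrhbx,kwfpb] -> 12 lines: dnzbw hltzu zrhbx kwfpb sixgs zqfbc viu bsqpc copl yoh tnh ckeg
Hunk 3: at line 8 remove [copl,yoh] add [klac] -> 11 lines: dnzbw hltzu zrhbx kwfpb sixgs zqfbc viu bsqpc klac tnh ckeg
Hunk 4: at line 3 remove [sixgs,zqfbc,viu] add [xvj] -> 9 lines: dnzbw hltzu zrhbx kwfpb xvj bsqpc klac tnh ckeg
Hunk 5: at line 1 remove [hltzu,zrhbx,kwfpb] add [nezrx] -> 7 lines: dnzbw nezrx xvj bsqpc klac tnh ckeg
Hunk 6: at line 4 remove [klac,tnh] add [dklqa,swoaz,itx] -> 8 lines: dnzbw nezrx xvj bsqpc dklqa swoaz itx ckeg
Hunk 7: at line 1 remove [xvj,bsqpc,dklqa] add [agu,wutiq,ubb] -> 8 lines: dnzbw nezrx agu wutiq ubb swoaz itx ckeg
Final line count: 8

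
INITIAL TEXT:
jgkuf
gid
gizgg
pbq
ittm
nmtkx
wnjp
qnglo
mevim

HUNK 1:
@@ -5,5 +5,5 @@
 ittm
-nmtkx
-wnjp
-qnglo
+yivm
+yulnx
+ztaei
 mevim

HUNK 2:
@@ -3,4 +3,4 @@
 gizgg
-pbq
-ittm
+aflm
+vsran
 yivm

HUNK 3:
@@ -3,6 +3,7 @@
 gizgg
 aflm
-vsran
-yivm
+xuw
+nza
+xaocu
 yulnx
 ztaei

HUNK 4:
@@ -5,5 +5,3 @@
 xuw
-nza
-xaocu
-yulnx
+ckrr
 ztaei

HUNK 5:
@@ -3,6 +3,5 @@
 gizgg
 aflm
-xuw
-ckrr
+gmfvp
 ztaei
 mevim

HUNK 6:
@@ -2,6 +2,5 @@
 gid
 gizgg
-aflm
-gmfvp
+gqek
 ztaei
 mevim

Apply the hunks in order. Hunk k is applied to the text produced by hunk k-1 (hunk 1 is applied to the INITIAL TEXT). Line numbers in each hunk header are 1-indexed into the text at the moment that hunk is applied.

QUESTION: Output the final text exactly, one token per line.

Answer: jgkuf
gid
gizgg
gqek
ztaei
mevim

Derivation:
Hunk 1: at line 5 remove [nmtkx,wnjp,qnglo] add [yivm,yulnx,ztaei] -> 9 lines: jgkuf gid gizgg pbq ittm yivm yulnx ztaei mevim
Hunk 2: at line 3 remove [pbq,ittm] add [aflm,vsran] -> 9 lines: jgkuf gid gizgg aflm vsran yivm yulnx ztaei mevim
Hunk 3: at line 3 remove [vsran,yivm] add [xuw,nza,xaocu] -> 10 lines: jgkuf gid gizgg aflm xuw nza xaocu yulnx ztaei mevim
Hunk 4: at line 5 remove [nza,xaocu,yulnx] add [ckrr] -> 8 lines: jgkuf gid gizgg aflm xuw ckrr ztaei mevim
Hunk 5: at line 3 remove [xuw,ckrr] add [gmfvp] -> 7 lines: jgkuf gid gizgg aflm gmfvp ztaei mevim
Hunk 6: at line 2 remove [aflm,gmfvp] add [gqek] -> 6 lines: jgkuf gid gizgg gqek ztaei mevim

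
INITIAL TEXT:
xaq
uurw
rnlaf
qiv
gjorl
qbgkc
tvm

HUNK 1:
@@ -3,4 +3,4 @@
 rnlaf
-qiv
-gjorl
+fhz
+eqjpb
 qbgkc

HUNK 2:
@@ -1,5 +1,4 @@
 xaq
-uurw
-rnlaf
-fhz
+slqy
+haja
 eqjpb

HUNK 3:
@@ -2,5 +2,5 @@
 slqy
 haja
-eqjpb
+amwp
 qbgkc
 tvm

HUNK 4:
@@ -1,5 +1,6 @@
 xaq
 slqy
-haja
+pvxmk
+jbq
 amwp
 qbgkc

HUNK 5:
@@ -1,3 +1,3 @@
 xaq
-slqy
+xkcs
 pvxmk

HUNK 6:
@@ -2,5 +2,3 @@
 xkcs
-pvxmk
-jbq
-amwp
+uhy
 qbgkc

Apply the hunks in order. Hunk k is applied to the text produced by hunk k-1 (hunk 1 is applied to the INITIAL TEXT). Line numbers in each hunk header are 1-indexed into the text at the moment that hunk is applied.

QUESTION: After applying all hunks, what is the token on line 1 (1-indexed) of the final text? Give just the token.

Answer: xaq

Derivation:
Hunk 1: at line 3 remove [qiv,gjorl] add [fhz,eqjpb] -> 7 lines: xaq uurw rnlaf fhz eqjpb qbgkc tvm
Hunk 2: at line 1 remove [uurw,rnlaf,fhz] add [slqy,haja] -> 6 lines: xaq slqy haja eqjpb qbgkc tvm
Hunk 3: at line 2 remove [eqjpb] add [amwp] -> 6 lines: xaq slqy haja amwp qbgkc tvm
Hunk 4: at line 1 remove [haja] add [pvxmk,jbq] -> 7 lines: xaq slqy pvxmk jbq amwp qbgkc tvm
Hunk 5: at line 1 remove [slqy] add [xkcs] -> 7 lines: xaq xkcs pvxmk jbq amwp qbgkc tvm
Hunk 6: at line 2 remove [pvxmk,jbq,amwp] add [uhy] -> 5 lines: xaq xkcs uhy qbgkc tvm
Final line 1: xaq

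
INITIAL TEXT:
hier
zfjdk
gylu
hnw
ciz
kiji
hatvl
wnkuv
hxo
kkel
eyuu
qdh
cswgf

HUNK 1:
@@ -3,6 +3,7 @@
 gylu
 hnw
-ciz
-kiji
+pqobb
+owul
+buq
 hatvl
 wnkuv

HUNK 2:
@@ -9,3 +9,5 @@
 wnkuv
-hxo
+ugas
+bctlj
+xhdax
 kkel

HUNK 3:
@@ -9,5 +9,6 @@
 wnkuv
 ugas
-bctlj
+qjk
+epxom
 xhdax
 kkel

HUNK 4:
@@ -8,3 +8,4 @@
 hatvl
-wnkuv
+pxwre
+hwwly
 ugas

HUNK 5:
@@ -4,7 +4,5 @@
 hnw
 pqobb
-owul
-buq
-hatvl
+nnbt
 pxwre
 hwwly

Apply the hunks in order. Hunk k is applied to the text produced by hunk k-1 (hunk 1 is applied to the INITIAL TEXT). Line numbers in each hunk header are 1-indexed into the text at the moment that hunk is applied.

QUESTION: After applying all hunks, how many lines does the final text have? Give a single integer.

Hunk 1: at line 3 remove [ciz,kiji] add [pqobb,owul,buq] -> 14 lines: hier zfjdk gylu hnw pqobb owul buq hatvl wnkuv hxo kkel eyuu qdh cswgf
Hunk 2: at line 9 remove [hxo] add [ugas,bctlj,xhdax] -> 16 lines: hier zfjdk gylu hnw pqobb owul buq hatvl wnkuv ugas bctlj xhdax kkel eyuu qdh cswgf
Hunk 3: at line 9 remove [bctlj] add [qjk,epxom] -> 17 lines: hier zfjdk gylu hnw pqobb owul buq hatvl wnkuv ugas qjk epxom xhdax kkel eyuu qdh cswgf
Hunk 4: at line 8 remove [wnkuv] add [pxwre,hwwly] -> 18 lines: hier zfjdk gylu hnw pqobb owul buq hatvl pxwre hwwly ugas qjk epxom xhdax kkel eyuu qdh cswgf
Hunk 5: at line 4 remove [owul,buq,hatvl] add [nnbt] -> 16 lines: hier zfjdk gylu hnw pqobb nnbt pxwre hwwly ugas qjk epxom xhdax kkel eyuu qdh cswgf
Final line count: 16

Answer: 16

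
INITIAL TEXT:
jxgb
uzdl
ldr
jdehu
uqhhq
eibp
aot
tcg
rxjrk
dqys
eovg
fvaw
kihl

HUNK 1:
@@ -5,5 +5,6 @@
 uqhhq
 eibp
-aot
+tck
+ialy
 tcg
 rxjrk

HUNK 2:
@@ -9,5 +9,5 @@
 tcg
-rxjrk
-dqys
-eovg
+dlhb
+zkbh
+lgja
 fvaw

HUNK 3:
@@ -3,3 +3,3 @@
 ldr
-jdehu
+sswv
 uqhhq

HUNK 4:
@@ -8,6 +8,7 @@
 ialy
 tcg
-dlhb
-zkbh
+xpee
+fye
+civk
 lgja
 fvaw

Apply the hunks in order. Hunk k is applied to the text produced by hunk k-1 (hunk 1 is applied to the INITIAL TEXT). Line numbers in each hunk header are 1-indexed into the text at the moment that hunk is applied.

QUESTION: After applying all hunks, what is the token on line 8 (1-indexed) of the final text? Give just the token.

Hunk 1: at line 5 remove [aot] add [tck,ialy] -> 14 lines: jxgb uzdl ldr jdehu uqhhq eibp tck ialy tcg rxjrk dqys eovg fvaw kihl
Hunk 2: at line 9 remove [rxjrk,dqys,eovg] add [dlhb,zkbh,lgja] -> 14 lines: jxgb uzdl ldr jdehu uqhhq eibp tck ialy tcg dlhb zkbh lgja fvaw kihl
Hunk 3: at line 3 remove [jdehu] add [sswv] -> 14 lines: jxgb uzdl ldr sswv uqhhq eibp tck ialy tcg dlhb zkbh lgja fvaw kihl
Hunk 4: at line 8 remove [dlhb,zkbh] add [xpee,fye,civk] -> 15 lines: jxgb uzdl ldr sswv uqhhq eibp tck ialy tcg xpee fye civk lgja fvaw kihl
Final line 8: ialy

Answer: ialy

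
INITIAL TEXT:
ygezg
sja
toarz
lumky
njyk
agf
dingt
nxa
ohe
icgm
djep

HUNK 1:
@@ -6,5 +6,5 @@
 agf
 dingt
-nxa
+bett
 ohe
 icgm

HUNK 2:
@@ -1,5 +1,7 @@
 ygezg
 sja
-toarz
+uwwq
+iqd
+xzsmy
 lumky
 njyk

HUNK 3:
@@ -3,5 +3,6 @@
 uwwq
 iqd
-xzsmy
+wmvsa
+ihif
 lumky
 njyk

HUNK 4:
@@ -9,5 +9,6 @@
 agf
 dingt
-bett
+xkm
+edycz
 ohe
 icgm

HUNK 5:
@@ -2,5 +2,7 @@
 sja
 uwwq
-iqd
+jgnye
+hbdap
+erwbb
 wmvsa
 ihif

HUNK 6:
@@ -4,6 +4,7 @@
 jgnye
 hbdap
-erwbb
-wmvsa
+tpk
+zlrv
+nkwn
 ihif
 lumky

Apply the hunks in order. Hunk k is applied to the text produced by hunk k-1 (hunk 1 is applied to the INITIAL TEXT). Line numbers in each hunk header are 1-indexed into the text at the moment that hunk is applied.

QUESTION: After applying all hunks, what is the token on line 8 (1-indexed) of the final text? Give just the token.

Hunk 1: at line 6 remove [nxa] add [bett] -> 11 lines: ygezg sja toarz lumky njyk agf dingt bett ohe icgm djep
Hunk 2: at line 1 remove [toarz] add [uwwq,iqd,xzsmy] -> 13 lines: ygezg sja uwwq iqd xzsmy lumky njyk agf dingt bett ohe icgm djep
Hunk 3: at line 3 remove [xzsmy] add [wmvsa,ihif] -> 14 lines: ygezg sja uwwq iqd wmvsa ihif lumky njyk agf dingt bett ohe icgm djep
Hunk 4: at line 9 remove [bett] add [xkm,edycz] -> 15 lines: ygezg sja uwwq iqd wmvsa ihif lumky njyk agf dingt xkm edycz ohe icgm djep
Hunk 5: at line 2 remove [iqd] add [jgnye,hbdap,erwbb] -> 17 lines: ygezg sja uwwq jgnye hbdap erwbb wmvsa ihif lumky njyk agf dingt xkm edycz ohe icgm djep
Hunk 6: at line 4 remove [erwbb,wmvsa] add [tpk,zlrv,nkwn] -> 18 lines: ygezg sja uwwq jgnye hbdap tpk zlrv nkwn ihif lumky njyk agf dingt xkm edycz ohe icgm djep
Final line 8: nkwn

Answer: nkwn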